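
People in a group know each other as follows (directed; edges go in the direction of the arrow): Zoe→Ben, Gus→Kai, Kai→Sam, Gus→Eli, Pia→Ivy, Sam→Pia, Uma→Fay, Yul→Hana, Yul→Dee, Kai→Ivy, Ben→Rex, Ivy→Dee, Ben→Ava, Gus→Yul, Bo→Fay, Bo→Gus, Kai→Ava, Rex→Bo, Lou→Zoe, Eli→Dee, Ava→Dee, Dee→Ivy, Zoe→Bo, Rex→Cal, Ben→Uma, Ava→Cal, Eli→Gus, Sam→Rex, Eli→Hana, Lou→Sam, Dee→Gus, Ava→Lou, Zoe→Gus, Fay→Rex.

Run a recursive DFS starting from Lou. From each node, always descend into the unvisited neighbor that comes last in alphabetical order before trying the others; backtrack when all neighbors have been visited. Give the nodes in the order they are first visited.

Lou -> Zoe -> Gus -> Yul -> Hana -> Dee -> Ivy -> Kai -> Sam -> Rex -> Cal -> Bo -> Fay -> Pia -> Ava -> Eli -> Ben -> Uma

Visit Lou
Lou → Zoe
Zoe → Gus
Gus → Yul
Yul → Hana
Yul → Dee
Dee → Ivy
Gus → Kai
Kai → Sam
Sam → Rex
Rex → Cal
Rex → Bo
Bo → Fay
Sam → Pia
Kai → Ava
Gus → Eli
Zoe → Ben
Ben → Uma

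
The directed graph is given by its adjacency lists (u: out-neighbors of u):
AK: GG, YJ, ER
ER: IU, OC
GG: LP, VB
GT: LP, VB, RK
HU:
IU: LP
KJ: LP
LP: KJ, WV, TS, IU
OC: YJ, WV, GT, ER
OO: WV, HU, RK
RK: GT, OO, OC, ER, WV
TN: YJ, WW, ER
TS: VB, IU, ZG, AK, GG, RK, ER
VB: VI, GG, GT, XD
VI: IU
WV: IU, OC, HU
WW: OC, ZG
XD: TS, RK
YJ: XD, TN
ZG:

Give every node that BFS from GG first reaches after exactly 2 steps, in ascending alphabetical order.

Level 0: GG
Level 1: LP, VB
Level 2: GT, IU, KJ, TS, VI, WV, XD
Level 3: AK, ER, HU, OC, RK, ZG
Level 4: OO, YJ
Level 5: TN
Level 6: WW

GT, IU, KJ, TS, VI, WV, XD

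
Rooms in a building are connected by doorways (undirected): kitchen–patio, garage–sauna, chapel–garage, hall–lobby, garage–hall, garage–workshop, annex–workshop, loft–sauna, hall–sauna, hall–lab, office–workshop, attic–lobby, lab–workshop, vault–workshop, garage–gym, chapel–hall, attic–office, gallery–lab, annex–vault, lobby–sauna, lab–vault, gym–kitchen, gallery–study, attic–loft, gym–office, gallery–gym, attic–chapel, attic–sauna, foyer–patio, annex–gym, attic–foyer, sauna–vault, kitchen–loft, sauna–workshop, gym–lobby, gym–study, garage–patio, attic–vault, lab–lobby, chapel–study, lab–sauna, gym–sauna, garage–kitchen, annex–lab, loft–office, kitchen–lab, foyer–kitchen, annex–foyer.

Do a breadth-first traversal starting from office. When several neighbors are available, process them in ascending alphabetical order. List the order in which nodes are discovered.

office -> attic -> gym -> loft -> workshop -> chapel -> foyer -> lobby -> sauna -> vault -> annex -> gallery -> garage -> kitchen -> study -> lab -> hall -> patio

Visit office; enqueue attic, gym, loft, workshop → queue [attic, gym, loft, workshop]
Visit attic; enqueue chapel, foyer, lobby, sauna, vault → queue [gym, loft, workshop, chapel, foyer, lobby, sauna, vault]
Visit gym; enqueue annex, gallery, garage, kitchen, study → queue [loft, workshop, chapel, foyer, lobby, sauna, vault, annex, gallery, garage, kitchen, study]
Visit loft → queue [workshop, chapel, foyer, lobby, sauna, vault, annex, gallery, garage, kitchen, study]
Visit workshop; enqueue lab → queue [chapel, foyer, lobby, sauna, vault, annex, gallery, garage, kitchen, study, lab]
Visit chapel; enqueue hall → queue [foyer, lobby, sauna, vault, annex, gallery, garage, kitchen, study, lab, hall]
Visit foyer; enqueue patio → queue [lobby, sauna, vault, annex, gallery, garage, kitchen, study, lab, hall, patio]
Visit lobby → queue [sauna, vault, annex, gallery, garage, kitchen, study, lab, hall, patio]
Visit sauna → queue [vault, annex, gallery, garage, kitchen, study, lab, hall, patio]
Visit vault → queue [annex, gallery, garage, kitchen, study, lab, hall, patio]
Visit annex → queue [gallery, garage, kitchen, study, lab, hall, patio]
Visit gallery → queue [garage, kitchen, study, lab, hall, patio]
Visit garage → queue [kitchen, study, lab, hall, patio]
Visit kitchen → queue [study, lab, hall, patio]
Visit study → queue [lab, hall, patio]
Visit lab → queue [hall, patio]
Visit hall → queue [patio]
Visit patio → queue []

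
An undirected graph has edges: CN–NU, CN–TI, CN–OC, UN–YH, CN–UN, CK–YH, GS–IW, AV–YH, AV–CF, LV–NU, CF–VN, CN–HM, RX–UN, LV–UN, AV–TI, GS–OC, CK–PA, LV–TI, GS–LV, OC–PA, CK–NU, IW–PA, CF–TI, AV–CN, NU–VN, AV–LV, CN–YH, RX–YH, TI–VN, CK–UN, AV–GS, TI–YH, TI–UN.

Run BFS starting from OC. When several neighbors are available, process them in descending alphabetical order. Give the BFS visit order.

OC → PA → GS → CN → IW → CK → LV → AV → YH → UN → TI → NU → HM → CF → RX → VN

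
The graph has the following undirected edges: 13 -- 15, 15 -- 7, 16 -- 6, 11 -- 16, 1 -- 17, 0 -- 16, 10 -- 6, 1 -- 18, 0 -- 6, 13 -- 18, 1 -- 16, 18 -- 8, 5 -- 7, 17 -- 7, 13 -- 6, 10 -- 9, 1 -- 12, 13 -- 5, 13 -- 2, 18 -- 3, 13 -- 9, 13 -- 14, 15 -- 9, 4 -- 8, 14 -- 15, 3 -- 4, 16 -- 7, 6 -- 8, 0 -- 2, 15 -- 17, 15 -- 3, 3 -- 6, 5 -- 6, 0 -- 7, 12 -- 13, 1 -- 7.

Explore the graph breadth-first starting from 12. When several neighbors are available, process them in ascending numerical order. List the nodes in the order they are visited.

12, 1, 13, 7, 16, 17, 18, 2, 5, 6, 9, 14, 15, 0, 11, 3, 8, 10, 4

Visit 12; enqueue 1, 13 → queue [1, 13]
Visit 1; enqueue 7, 16, 17, 18 → queue [13, 7, 16, 17, 18]
Visit 13; enqueue 2, 5, 6, 9, 14, 15 → queue [7, 16, 17, 18, 2, 5, 6, 9, 14, 15]
Visit 7; enqueue 0 → queue [16, 17, 18, 2, 5, 6, 9, 14, 15, 0]
Visit 16; enqueue 11 → queue [17, 18, 2, 5, 6, 9, 14, 15, 0, 11]
Visit 17 → queue [18, 2, 5, 6, 9, 14, 15, 0, 11]
Visit 18; enqueue 3, 8 → queue [2, 5, 6, 9, 14, 15, 0, 11, 3, 8]
Visit 2 → queue [5, 6, 9, 14, 15, 0, 11, 3, 8]
Visit 5 → queue [6, 9, 14, 15, 0, 11, 3, 8]
Visit 6; enqueue 10 → queue [9, 14, 15, 0, 11, 3, 8, 10]
Visit 9 → queue [14, 15, 0, 11, 3, 8, 10]
Visit 14 → queue [15, 0, 11, 3, 8, 10]
Visit 15 → queue [0, 11, 3, 8, 10]
Visit 0 → queue [11, 3, 8, 10]
Visit 11 → queue [3, 8, 10]
Visit 3; enqueue 4 → queue [8, 10, 4]
Visit 8 → queue [10, 4]
Visit 10 → queue [4]
Visit 4 → queue []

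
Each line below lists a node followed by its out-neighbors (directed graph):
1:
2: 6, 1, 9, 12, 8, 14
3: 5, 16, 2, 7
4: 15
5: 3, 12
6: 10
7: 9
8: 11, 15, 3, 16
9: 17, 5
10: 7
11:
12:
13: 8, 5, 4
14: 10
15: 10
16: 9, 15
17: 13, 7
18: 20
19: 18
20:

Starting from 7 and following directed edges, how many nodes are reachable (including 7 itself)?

BFS from 7 visits: 7, 9, 17, 5, 13, 3, 12, 8, 4, 16, 2, 11, 15, 6, 1, 14, 10
Reachable nodes: 17 of 20 total.

17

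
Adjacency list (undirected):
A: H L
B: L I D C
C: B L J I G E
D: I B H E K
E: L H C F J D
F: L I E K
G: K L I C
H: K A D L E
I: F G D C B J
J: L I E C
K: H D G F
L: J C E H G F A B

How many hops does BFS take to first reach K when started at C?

2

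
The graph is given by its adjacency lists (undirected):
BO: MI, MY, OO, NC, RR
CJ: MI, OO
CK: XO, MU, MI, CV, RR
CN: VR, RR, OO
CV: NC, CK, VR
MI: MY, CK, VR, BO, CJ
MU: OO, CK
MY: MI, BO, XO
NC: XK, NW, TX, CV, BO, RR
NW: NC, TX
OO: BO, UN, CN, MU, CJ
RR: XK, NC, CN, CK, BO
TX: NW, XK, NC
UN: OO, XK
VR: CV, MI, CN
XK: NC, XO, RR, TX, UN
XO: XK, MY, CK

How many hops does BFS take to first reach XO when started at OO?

3

Level 0: OO
Level 1: BO, CJ, CN, MU, UN
Level 2: CK, MI, MY, NC, RR, VR, XK
Level 3: CV, NW, TX, XO
XO first appears at level 3.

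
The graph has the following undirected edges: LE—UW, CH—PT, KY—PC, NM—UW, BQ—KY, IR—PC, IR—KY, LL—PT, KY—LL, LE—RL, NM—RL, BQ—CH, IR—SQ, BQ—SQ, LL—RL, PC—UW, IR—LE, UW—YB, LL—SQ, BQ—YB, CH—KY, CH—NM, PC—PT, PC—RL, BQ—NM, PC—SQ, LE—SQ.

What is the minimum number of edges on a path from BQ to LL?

2

Level 0: BQ
Level 1: CH, KY, NM, SQ, YB
Level 2: IR, LE, LL, PC, PT, RL, UW
LL first appears at level 2.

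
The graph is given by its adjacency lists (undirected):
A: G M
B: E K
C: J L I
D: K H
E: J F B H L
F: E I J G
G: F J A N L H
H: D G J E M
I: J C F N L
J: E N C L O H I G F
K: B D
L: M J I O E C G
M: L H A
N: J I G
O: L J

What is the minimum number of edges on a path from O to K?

Level 0: O
Level 1: J, L
Level 2: C, E, F, G, H, I, M, N
Level 3: A, B, D
Level 4: K
K first appears at level 4.

4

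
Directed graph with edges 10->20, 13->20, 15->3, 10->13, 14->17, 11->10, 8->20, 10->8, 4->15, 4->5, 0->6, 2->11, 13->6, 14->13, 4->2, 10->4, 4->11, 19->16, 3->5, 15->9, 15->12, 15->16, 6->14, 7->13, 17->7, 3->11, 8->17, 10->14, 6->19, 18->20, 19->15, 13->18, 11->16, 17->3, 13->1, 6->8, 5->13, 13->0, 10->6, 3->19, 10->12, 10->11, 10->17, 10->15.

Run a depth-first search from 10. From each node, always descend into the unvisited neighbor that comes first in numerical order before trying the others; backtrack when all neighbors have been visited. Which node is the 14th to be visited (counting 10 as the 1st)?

Visit 10
10 → 4
4 → 2
2 → 11
11 → 16
4 → 5
5 → 13
13 → 0
0 → 6
6 → 8
8 → 17
17 → 3
3 → 19
19 → 15
15 → 9
15 → 12
17 → 7
8 → 20
6 → 14
13 → 1
13 → 18

Visit order: 10, 4, 2, 11, 16, 5, 13, 0, 6, 8, 17, 3, 19, 15, 9, 12, 7, 20, 14, 1, 18

15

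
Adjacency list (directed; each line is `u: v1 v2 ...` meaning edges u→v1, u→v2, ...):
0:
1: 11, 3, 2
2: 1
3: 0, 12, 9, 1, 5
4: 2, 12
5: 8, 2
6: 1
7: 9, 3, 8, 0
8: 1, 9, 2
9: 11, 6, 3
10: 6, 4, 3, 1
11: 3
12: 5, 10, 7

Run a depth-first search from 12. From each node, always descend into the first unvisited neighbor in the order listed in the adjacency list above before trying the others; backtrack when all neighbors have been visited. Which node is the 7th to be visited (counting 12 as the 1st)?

0

Visit 12
12 → 5
5 → 8
8 → 1
1 → 11
11 → 3
3 → 0
3 → 9
9 → 6
1 → 2
12 → 10
10 → 4
12 → 7

Visit order: 12, 5, 8, 1, 11, 3, 0, 9, 6, 2, 10, 4, 7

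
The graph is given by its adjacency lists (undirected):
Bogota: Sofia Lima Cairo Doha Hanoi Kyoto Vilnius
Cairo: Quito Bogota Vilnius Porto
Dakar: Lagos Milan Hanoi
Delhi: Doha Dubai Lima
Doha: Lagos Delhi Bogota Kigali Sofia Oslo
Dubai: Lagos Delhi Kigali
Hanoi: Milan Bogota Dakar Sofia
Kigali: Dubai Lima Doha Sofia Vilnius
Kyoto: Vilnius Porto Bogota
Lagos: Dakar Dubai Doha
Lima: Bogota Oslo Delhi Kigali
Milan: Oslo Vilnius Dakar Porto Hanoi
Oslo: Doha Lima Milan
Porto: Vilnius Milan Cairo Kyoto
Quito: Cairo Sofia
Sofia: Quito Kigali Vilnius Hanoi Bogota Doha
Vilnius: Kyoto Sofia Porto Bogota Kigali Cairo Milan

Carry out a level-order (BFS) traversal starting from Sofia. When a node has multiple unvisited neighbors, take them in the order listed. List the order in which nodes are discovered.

Visit Sofia; enqueue Quito, Kigali, Vilnius, Hanoi, Bogota, Doha → queue [Quito, Kigali, Vilnius, Hanoi, Bogota, Doha]
Visit Quito; enqueue Cairo → queue [Kigali, Vilnius, Hanoi, Bogota, Doha, Cairo]
Visit Kigali; enqueue Dubai, Lima → queue [Vilnius, Hanoi, Bogota, Doha, Cairo, Dubai, Lima]
Visit Vilnius; enqueue Kyoto, Porto, Milan → queue [Hanoi, Bogota, Doha, Cairo, Dubai, Lima, Kyoto, Porto, Milan]
Visit Hanoi; enqueue Dakar → queue [Bogota, Doha, Cairo, Dubai, Lima, Kyoto, Porto, Milan, Dakar]
Visit Bogota → queue [Doha, Cairo, Dubai, Lima, Kyoto, Porto, Milan, Dakar]
Visit Doha; enqueue Lagos, Delhi, Oslo → queue [Cairo, Dubai, Lima, Kyoto, Porto, Milan, Dakar, Lagos, Delhi, Oslo]
Visit Cairo → queue [Dubai, Lima, Kyoto, Porto, Milan, Dakar, Lagos, Delhi, Oslo]
Visit Dubai → queue [Lima, Kyoto, Porto, Milan, Dakar, Lagos, Delhi, Oslo]
Visit Lima → queue [Kyoto, Porto, Milan, Dakar, Lagos, Delhi, Oslo]
Visit Kyoto → queue [Porto, Milan, Dakar, Lagos, Delhi, Oslo]
Visit Porto → queue [Milan, Dakar, Lagos, Delhi, Oslo]
Visit Milan → queue [Dakar, Lagos, Delhi, Oslo]
Visit Dakar → queue [Lagos, Delhi, Oslo]
Visit Lagos → queue [Delhi, Oslo]
Visit Delhi → queue [Oslo]
Visit Oslo → queue []

Sofia, Quito, Kigali, Vilnius, Hanoi, Bogota, Doha, Cairo, Dubai, Lima, Kyoto, Porto, Milan, Dakar, Lagos, Delhi, Oslo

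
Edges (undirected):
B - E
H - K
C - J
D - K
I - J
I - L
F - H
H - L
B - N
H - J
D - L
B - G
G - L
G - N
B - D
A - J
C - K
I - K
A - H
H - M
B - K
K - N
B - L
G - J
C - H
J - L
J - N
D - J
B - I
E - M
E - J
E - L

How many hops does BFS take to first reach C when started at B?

2

Level 0: B
Level 1: D, E, G, I, K, L, N
Level 2: C, H, J, M
Level 3: A, F
C first appears at level 2.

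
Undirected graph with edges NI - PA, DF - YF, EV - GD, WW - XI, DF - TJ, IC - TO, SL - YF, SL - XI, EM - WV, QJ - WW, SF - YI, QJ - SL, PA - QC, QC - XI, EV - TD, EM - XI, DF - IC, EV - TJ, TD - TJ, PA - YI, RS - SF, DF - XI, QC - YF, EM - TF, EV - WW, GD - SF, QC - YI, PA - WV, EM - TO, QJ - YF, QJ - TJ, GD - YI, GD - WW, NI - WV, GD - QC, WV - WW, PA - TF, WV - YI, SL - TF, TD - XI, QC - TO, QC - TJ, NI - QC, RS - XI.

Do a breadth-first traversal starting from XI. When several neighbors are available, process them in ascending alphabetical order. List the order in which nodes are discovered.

Visit XI; enqueue DF, EM, QC, RS, SL, TD, WW → queue [DF, EM, QC, RS, SL, TD, WW]
Visit DF; enqueue IC, TJ, YF → queue [EM, QC, RS, SL, TD, WW, IC, TJ, YF]
Visit EM; enqueue TF, TO, WV → queue [QC, RS, SL, TD, WW, IC, TJ, YF, TF, TO, WV]
Visit QC; enqueue GD, NI, PA, YI → queue [RS, SL, TD, WW, IC, TJ, YF, TF, TO, WV, GD, NI, PA, YI]
Visit RS; enqueue SF → queue [SL, TD, WW, IC, TJ, YF, TF, TO, WV, GD, NI, PA, YI, SF]
Visit SL; enqueue QJ → queue [TD, WW, IC, TJ, YF, TF, TO, WV, GD, NI, PA, YI, SF, QJ]
Visit TD; enqueue EV → queue [WW, IC, TJ, YF, TF, TO, WV, GD, NI, PA, YI, SF, QJ, EV]
Visit WW → queue [IC, TJ, YF, TF, TO, WV, GD, NI, PA, YI, SF, QJ, EV]
Visit IC → queue [TJ, YF, TF, TO, WV, GD, NI, PA, YI, SF, QJ, EV]
Visit TJ → queue [YF, TF, TO, WV, GD, NI, PA, YI, SF, QJ, EV]
Visit YF → queue [TF, TO, WV, GD, NI, PA, YI, SF, QJ, EV]
Visit TF → queue [TO, WV, GD, NI, PA, YI, SF, QJ, EV]
Visit TO → queue [WV, GD, NI, PA, YI, SF, QJ, EV]
Visit WV → queue [GD, NI, PA, YI, SF, QJ, EV]
Visit GD → queue [NI, PA, YI, SF, QJ, EV]
Visit NI → queue [PA, YI, SF, QJ, EV]
Visit PA → queue [YI, SF, QJ, EV]
Visit YI → queue [SF, QJ, EV]
Visit SF → queue [QJ, EV]
Visit QJ → queue [EV]
Visit EV → queue []

XI → DF → EM → QC → RS → SL → TD → WW → IC → TJ → YF → TF → TO → WV → GD → NI → PA → YI → SF → QJ → EV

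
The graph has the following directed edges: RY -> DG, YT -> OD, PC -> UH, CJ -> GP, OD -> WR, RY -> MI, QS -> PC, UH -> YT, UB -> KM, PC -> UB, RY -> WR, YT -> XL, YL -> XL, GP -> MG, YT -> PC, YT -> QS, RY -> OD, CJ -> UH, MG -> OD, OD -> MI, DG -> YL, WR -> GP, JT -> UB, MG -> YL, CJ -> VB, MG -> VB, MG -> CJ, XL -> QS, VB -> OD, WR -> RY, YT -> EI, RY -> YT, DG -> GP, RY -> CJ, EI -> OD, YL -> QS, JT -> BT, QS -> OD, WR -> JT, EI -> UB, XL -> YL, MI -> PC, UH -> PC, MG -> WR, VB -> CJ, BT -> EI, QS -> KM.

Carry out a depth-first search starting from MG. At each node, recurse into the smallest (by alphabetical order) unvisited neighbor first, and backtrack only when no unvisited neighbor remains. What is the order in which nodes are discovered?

MG, CJ, GP, UH, PC, UB, KM, YT, EI, OD, MI, WR, JT, BT, RY, DG, YL, QS, XL, VB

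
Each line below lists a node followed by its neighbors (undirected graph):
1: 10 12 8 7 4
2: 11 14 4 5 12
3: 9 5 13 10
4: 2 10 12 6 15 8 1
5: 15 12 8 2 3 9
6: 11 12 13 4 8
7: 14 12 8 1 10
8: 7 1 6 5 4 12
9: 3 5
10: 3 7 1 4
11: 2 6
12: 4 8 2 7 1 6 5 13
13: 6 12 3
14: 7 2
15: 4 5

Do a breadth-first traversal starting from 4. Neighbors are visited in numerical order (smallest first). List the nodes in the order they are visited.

4, 1, 2, 6, 8, 10, 12, 15, 7, 5, 11, 14, 13, 3, 9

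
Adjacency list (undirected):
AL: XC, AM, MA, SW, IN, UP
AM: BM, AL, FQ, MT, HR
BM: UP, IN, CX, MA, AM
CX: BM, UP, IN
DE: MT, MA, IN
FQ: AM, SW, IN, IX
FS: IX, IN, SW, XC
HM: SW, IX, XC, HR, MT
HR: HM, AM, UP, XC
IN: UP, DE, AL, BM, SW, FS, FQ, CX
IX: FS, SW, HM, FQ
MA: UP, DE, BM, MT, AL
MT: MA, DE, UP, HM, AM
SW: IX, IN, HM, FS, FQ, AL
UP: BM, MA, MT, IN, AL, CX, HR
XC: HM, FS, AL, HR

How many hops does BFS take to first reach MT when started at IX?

Level 0: IX
Level 1: FQ, FS, HM, SW
Level 2: AL, AM, HR, IN, MT, XC
Level 3: BM, CX, DE, MA, UP
MT first appears at level 2.

2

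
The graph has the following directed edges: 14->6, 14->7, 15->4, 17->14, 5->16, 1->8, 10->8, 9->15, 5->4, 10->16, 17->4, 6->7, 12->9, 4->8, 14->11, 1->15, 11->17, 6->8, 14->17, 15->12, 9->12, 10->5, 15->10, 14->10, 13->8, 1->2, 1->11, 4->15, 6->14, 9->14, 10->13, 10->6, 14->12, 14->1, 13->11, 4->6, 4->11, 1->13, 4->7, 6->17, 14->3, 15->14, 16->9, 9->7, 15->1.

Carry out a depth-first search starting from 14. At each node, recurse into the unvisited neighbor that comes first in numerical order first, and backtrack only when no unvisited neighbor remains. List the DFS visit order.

14, 1, 2, 8, 11, 17, 4, 6, 7, 15, 10, 5, 16, 9, 12, 13, 3

Visit 14
14 → 1
1 → 2
1 → 8
1 → 11
11 → 17
17 → 4
4 → 6
6 → 7
4 → 15
15 → 10
10 → 5
5 → 16
16 → 9
9 → 12
10 → 13
14 → 3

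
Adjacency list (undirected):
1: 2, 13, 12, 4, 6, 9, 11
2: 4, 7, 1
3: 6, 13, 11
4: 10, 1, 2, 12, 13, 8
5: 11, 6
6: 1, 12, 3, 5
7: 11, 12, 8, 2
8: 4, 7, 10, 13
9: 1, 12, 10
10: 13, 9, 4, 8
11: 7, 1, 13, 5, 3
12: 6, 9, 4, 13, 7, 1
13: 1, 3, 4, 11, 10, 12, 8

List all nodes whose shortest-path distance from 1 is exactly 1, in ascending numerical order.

2, 4, 6, 9, 11, 12, 13

Level 0: 1
Level 1: 2, 4, 6, 9, 11, 12, 13
Level 2: 3, 5, 7, 8, 10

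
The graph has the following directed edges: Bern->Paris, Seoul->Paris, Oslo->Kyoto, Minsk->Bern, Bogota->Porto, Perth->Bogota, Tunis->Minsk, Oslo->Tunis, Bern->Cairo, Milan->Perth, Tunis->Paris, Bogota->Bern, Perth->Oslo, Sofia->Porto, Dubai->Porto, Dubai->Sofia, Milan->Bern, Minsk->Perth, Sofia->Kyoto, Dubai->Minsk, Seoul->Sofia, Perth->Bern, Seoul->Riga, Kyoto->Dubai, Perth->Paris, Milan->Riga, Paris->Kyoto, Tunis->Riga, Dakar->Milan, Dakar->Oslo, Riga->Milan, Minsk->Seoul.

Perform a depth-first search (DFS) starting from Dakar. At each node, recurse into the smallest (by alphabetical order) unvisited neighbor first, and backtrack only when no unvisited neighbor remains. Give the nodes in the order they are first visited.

Dakar → Milan → Bern → Cairo → Paris → Kyoto → Dubai → Minsk → Perth → Bogota → Porto → Oslo → Tunis → Riga → Seoul → Sofia

Visit Dakar
Dakar → Milan
Milan → Bern
Bern → Cairo
Bern → Paris
Paris → Kyoto
Kyoto → Dubai
Dubai → Minsk
Minsk → Perth
Perth → Bogota
Bogota → Porto
Perth → Oslo
Oslo → Tunis
Tunis → Riga
Minsk → Seoul
Seoul → Sofia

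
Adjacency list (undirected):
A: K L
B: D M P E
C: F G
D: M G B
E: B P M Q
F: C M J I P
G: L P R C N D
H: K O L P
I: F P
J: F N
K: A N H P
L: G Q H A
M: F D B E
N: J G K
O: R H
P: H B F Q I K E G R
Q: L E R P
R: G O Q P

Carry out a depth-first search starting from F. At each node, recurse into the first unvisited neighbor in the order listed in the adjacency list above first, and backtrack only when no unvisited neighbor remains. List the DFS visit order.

F C G L Q E B D M P H K A N J O R I

Visit F
F → C
C → G
G → L
L → Q
Q → E
E → B
B → D
D → M
B → P
P → H
H → K
K → A
K → N
N → J
H → O
O → R
P → I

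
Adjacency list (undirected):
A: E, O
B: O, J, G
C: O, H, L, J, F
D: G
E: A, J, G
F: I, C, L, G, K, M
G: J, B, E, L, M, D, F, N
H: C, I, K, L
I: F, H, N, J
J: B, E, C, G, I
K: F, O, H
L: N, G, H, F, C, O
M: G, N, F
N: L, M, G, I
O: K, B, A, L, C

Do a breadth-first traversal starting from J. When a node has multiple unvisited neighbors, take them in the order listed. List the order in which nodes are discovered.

J -> B -> E -> C -> G -> I -> O -> A -> H -> L -> F -> M -> D -> N -> K

Visit J; enqueue B, E, C, G, I → queue [B, E, C, G, I]
Visit B; enqueue O → queue [E, C, G, I, O]
Visit E; enqueue A → queue [C, G, I, O, A]
Visit C; enqueue H, L, F → queue [G, I, O, A, H, L, F]
Visit G; enqueue M, D, N → queue [I, O, A, H, L, F, M, D, N]
Visit I → queue [O, A, H, L, F, M, D, N]
Visit O; enqueue K → queue [A, H, L, F, M, D, N, K]
Visit A → queue [H, L, F, M, D, N, K]
Visit H → queue [L, F, M, D, N, K]
Visit L → queue [F, M, D, N, K]
Visit F → queue [M, D, N, K]
Visit M → queue [D, N, K]
Visit D → queue [N, K]
Visit N → queue [K]
Visit K → queue []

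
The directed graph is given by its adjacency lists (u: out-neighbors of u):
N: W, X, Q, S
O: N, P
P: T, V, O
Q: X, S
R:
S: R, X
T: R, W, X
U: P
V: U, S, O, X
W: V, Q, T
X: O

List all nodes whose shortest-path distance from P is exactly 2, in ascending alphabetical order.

Level 0: P
Level 1: O, T, V
Level 2: N, R, S, U, W, X
Level 3: Q

N, R, S, U, W, X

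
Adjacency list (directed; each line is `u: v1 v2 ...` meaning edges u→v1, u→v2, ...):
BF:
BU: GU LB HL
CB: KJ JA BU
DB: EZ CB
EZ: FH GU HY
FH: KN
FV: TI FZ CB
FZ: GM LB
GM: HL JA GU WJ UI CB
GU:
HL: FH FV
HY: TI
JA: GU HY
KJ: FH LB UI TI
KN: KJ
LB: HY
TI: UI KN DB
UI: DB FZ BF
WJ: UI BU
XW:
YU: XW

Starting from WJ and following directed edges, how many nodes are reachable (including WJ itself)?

BFS from WJ visits: WJ, BU, UI, GU, HL, LB, BF, DB, FZ, FH, FV, HY, CB, EZ, GM, KN, TI, JA, KJ
Reachable nodes: 19 of 21 total.

19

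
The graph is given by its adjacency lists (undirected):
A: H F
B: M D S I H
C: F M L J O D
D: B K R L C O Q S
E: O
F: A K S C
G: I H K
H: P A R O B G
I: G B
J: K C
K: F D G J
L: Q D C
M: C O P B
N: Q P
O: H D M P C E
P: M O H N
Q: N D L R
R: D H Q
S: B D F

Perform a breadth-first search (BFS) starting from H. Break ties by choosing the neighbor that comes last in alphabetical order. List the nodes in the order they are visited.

Visit H; enqueue R, P, O, G, B, A → queue [R, P, O, G, B, A]
Visit R; enqueue Q, D → queue [P, O, G, B, A, Q, D]
Visit P; enqueue N, M → queue [O, G, B, A, Q, D, N, M]
Visit O; enqueue E, C → queue [G, B, A, Q, D, N, M, E, C]
Visit G; enqueue K, I → queue [B, A, Q, D, N, M, E, C, K, I]
Visit B; enqueue S → queue [A, Q, D, N, M, E, C, K, I, S]
Visit A; enqueue F → queue [Q, D, N, M, E, C, K, I, S, F]
Visit Q; enqueue L → queue [D, N, M, E, C, K, I, S, F, L]
Visit D → queue [N, M, E, C, K, I, S, F, L]
Visit N → queue [M, E, C, K, I, S, F, L]
Visit M → queue [E, C, K, I, S, F, L]
Visit E → queue [C, K, I, S, F, L]
Visit C; enqueue J → queue [K, I, S, F, L, J]
Visit K → queue [I, S, F, L, J]
Visit I → queue [S, F, L, J]
Visit S → queue [F, L, J]
Visit F → queue [L, J]
Visit L → queue [J]
Visit J → queue []

H → R → P → O → G → B → A → Q → D → N → M → E → C → K → I → S → F → L → J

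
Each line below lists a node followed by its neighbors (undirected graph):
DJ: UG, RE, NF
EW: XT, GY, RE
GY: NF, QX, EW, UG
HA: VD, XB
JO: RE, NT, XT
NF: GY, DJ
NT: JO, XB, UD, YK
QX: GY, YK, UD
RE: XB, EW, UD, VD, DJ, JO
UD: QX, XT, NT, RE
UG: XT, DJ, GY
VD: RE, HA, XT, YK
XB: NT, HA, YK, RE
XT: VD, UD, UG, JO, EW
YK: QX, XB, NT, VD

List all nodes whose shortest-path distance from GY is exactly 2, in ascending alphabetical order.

DJ, RE, UD, XT, YK

Level 0: GY
Level 1: EW, NF, QX, UG
Level 2: DJ, RE, UD, XT, YK
Level 3: JO, NT, VD, XB
Level 4: HA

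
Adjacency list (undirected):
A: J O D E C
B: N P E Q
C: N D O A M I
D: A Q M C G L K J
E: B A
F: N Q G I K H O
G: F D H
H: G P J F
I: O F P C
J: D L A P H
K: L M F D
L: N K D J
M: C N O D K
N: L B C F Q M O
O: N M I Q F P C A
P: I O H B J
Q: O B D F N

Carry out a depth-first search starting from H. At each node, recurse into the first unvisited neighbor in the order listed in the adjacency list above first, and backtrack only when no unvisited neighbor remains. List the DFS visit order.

Visit H
H → G
G → F
F → N
N → L
L → K
K → M
M → C
C → D
D → A
A → J
J → P
P → I
I → O
O → Q
Q → B
B → E

H, G, F, N, L, K, M, C, D, A, J, P, I, O, Q, B, E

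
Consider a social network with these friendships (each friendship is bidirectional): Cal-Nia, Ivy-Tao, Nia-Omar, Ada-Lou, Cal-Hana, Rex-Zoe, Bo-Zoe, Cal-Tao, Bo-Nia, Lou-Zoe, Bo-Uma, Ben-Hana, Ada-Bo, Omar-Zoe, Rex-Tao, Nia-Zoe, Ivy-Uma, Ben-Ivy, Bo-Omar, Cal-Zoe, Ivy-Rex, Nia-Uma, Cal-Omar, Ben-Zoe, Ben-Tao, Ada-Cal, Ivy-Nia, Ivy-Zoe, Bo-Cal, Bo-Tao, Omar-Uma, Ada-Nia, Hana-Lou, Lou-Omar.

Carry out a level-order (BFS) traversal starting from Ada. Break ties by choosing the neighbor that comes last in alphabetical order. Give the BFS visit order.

Ada, Nia, Lou, Cal, Bo, Zoe, Uma, Omar, Ivy, Hana, Tao, Rex, Ben

Visit Ada; enqueue Nia, Lou, Cal, Bo → queue [Nia, Lou, Cal, Bo]
Visit Nia; enqueue Zoe, Uma, Omar, Ivy → queue [Lou, Cal, Bo, Zoe, Uma, Omar, Ivy]
Visit Lou; enqueue Hana → queue [Cal, Bo, Zoe, Uma, Omar, Ivy, Hana]
Visit Cal; enqueue Tao → queue [Bo, Zoe, Uma, Omar, Ivy, Hana, Tao]
Visit Bo → queue [Zoe, Uma, Omar, Ivy, Hana, Tao]
Visit Zoe; enqueue Rex, Ben → queue [Uma, Omar, Ivy, Hana, Tao, Rex, Ben]
Visit Uma → queue [Omar, Ivy, Hana, Tao, Rex, Ben]
Visit Omar → queue [Ivy, Hana, Tao, Rex, Ben]
Visit Ivy → queue [Hana, Tao, Rex, Ben]
Visit Hana → queue [Tao, Rex, Ben]
Visit Tao → queue [Rex, Ben]
Visit Rex → queue [Ben]
Visit Ben → queue []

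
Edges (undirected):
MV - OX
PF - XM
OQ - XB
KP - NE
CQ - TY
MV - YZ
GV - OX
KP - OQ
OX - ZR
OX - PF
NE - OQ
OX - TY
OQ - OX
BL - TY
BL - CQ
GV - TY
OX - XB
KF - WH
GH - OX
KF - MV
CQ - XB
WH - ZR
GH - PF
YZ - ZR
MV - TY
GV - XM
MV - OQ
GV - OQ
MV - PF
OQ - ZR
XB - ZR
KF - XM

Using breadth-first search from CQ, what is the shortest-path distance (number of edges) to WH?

3

Level 0: CQ
Level 1: BL, TY, XB
Level 2: GV, MV, OQ, OX, ZR
Level 3: GH, KF, KP, NE, PF, WH, XM, YZ
WH first appears at level 3.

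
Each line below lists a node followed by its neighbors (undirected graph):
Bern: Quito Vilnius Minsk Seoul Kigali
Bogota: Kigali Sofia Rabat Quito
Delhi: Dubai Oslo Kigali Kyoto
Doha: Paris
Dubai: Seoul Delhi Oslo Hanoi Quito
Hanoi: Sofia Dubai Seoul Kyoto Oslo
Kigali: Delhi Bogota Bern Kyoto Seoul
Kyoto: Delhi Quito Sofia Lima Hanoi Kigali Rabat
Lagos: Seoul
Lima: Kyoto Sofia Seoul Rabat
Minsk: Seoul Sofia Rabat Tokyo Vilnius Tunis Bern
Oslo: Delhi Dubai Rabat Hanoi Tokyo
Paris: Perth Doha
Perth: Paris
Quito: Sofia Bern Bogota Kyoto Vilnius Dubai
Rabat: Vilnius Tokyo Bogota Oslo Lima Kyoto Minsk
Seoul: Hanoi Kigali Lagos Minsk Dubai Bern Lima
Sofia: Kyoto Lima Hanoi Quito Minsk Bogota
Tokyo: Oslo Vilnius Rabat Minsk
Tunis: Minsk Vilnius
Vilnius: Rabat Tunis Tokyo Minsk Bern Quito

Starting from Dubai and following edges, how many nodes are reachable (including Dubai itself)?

18

BFS from Dubai visits: Dubai, Delhi, Hanoi, Oslo, Quito, Seoul, Kigali, Kyoto, Sofia, Rabat, Tokyo, Bern, Bogota, Vilnius, Lagos, Lima, Minsk, Tunis
Reachable nodes: 18 of 21 total.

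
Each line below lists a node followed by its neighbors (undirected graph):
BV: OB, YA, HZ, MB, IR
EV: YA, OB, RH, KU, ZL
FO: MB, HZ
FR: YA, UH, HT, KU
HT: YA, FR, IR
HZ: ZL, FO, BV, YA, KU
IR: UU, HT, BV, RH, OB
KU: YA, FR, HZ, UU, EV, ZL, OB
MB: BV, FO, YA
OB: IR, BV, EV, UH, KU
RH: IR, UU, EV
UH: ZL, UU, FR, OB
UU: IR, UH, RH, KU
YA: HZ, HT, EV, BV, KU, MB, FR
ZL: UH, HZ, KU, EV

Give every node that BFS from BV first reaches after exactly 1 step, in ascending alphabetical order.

Level 0: BV
Level 1: HZ, IR, MB, OB, YA
Level 2: EV, FO, FR, HT, KU, RH, UH, UU, ZL

HZ, IR, MB, OB, YA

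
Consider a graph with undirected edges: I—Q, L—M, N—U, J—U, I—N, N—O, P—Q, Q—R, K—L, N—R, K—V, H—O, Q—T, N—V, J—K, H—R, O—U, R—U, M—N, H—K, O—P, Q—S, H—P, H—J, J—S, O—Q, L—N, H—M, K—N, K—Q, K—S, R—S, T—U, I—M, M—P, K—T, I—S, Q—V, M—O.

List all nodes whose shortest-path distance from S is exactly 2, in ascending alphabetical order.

H, L, M, N, O, P, T, U, V

Level 0: S
Level 1: I, J, K, Q, R
Level 2: H, L, M, N, O, P, T, U, V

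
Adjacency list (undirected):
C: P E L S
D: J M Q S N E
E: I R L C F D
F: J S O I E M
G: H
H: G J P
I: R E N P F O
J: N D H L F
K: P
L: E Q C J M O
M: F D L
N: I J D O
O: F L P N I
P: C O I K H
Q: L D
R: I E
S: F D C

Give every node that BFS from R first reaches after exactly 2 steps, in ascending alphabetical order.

C, D, F, L, N, O, P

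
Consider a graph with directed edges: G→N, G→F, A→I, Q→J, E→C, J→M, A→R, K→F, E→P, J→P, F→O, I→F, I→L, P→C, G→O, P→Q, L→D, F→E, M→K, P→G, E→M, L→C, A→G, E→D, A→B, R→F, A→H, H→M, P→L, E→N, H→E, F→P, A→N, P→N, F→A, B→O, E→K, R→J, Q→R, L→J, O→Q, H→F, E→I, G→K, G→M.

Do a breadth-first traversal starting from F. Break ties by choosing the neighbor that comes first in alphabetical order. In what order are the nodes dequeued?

Visit F; enqueue A, E, O, P → queue [A, E, O, P]
Visit A; enqueue B, G, H, I, N, R → queue [E, O, P, B, G, H, I, N, R]
Visit E; enqueue C, D, K, M → queue [O, P, B, G, H, I, N, R, C, D, K, M]
Visit O; enqueue Q → queue [P, B, G, H, I, N, R, C, D, K, M, Q]
Visit P; enqueue L → queue [B, G, H, I, N, R, C, D, K, M, Q, L]
Visit B → queue [G, H, I, N, R, C, D, K, M, Q, L]
Visit G → queue [H, I, N, R, C, D, K, M, Q, L]
Visit H → queue [I, N, R, C, D, K, M, Q, L]
Visit I → queue [N, R, C, D, K, M, Q, L]
Visit N → queue [R, C, D, K, M, Q, L]
Visit R; enqueue J → queue [C, D, K, M, Q, L, J]
Visit C → queue [D, K, M, Q, L, J]
Visit D → queue [K, M, Q, L, J]
Visit K → queue [M, Q, L, J]
Visit M → queue [Q, L, J]
Visit Q → queue [L, J]
Visit L → queue [J]
Visit J → queue []

F A E O P B G H I N R C D K M Q L J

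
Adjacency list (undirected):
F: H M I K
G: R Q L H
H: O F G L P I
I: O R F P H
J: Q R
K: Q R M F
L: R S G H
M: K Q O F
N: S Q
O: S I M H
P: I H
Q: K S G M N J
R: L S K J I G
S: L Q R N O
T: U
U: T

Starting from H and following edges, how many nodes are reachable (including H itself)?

14

BFS from H visits: H, O, F, G, L, P, I, S, M, K, R, Q, N, J
Reachable nodes: 14 of 16 total.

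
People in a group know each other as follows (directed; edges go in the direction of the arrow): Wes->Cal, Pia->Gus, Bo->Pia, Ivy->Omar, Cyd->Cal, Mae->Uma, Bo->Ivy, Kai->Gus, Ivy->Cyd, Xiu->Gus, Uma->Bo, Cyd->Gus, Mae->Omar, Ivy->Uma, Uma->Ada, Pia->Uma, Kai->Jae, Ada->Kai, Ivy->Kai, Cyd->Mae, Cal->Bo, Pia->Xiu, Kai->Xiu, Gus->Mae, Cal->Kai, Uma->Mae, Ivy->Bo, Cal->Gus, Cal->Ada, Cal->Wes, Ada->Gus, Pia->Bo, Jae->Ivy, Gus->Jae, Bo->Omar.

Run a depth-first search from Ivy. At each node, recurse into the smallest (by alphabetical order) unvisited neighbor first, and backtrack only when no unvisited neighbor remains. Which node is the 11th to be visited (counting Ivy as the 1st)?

Visit Ivy
Ivy → Bo
Bo → Omar
Bo → Pia
Pia → Gus
Gus → Jae
Gus → Mae
Mae → Uma
Uma → Ada
Ada → Kai
Kai → Xiu
Ivy → Cyd
Cyd → Cal
Cal → Wes

Visit order: Ivy, Bo, Omar, Pia, Gus, Jae, Mae, Uma, Ada, Kai, Xiu, Cyd, Cal, Wes

Xiu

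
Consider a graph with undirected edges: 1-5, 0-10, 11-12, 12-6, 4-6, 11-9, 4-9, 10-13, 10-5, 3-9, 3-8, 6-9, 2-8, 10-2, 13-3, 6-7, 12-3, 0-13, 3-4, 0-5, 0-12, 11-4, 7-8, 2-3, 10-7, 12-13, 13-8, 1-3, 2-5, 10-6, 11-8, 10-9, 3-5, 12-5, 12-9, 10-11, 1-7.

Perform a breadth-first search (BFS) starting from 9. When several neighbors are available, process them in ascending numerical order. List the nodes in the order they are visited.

9, 3, 4, 6, 10, 11, 12, 1, 2, 5, 8, 13, 7, 0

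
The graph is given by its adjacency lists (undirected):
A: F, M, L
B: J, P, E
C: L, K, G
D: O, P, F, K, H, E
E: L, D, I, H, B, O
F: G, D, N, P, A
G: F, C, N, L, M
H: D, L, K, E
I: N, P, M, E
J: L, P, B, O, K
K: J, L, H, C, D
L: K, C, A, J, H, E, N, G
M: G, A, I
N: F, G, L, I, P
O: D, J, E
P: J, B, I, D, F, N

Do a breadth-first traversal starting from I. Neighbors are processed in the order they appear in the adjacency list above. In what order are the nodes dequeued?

I, N, P, M, E, F, G, L, J, B, D, A, H, O, C, K

Visit I; enqueue N, P, M, E → queue [N, P, M, E]
Visit N; enqueue F, G, L → queue [P, M, E, F, G, L]
Visit P; enqueue J, B, D → queue [M, E, F, G, L, J, B, D]
Visit M; enqueue A → queue [E, F, G, L, J, B, D, A]
Visit E; enqueue H, O → queue [F, G, L, J, B, D, A, H, O]
Visit F → queue [G, L, J, B, D, A, H, O]
Visit G; enqueue C → queue [L, J, B, D, A, H, O, C]
Visit L; enqueue K → queue [J, B, D, A, H, O, C, K]
Visit J → queue [B, D, A, H, O, C, K]
Visit B → queue [D, A, H, O, C, K]
Visit D → queue [A, H, O, C, K]
Visit A → queue [H, O, C, K]
Visit H → queue [O, C, K]
Visit O → queue [C, K]
Visit C → queue [K]
Visit K → queue []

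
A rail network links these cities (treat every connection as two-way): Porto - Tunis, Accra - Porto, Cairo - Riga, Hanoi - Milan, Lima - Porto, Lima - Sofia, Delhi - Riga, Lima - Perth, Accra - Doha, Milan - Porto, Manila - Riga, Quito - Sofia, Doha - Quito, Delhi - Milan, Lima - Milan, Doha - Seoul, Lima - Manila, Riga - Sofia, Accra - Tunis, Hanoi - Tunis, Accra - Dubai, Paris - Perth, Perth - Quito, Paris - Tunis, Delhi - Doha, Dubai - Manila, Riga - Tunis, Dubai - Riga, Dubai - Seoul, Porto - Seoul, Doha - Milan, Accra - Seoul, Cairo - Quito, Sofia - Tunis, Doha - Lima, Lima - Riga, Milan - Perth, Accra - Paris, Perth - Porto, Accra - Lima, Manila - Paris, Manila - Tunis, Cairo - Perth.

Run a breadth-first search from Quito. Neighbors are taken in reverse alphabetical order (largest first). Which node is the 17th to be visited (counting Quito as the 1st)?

Dubai

Visit Quito; enqueue Sofia, Perth, Doha, Cairo → queue [Sofia, Perth, Doha, Cairo]
Visit Sofia; enqueue Tunis, Riga, Lima → queue [Perth, Doha, Cairo, Tunis, Riga, Lima]
Visit Perth; enqueue Porto, Paris, Milan → queue [Doha, Cairo, Tunis, Riga, Lima, Porto, Paris, Milan]
Visit Doha; enqueue Seoul, Delhi, Accra → queue [Cairo, Tunis, Riga, Lima, Porto, Paris, Milan, Seoul, Delhi, Accra]
Visit Cairo → queue [Tunis, Riga, Lima, Porto, Paris, Milan, Seoul, Delhi, Accra]
Visit Tunis; enqueue Manila, Hanoi → queue [Riga, Lima, Porto, Paris, Milan, Seoul, Delhi, Accra, Manila, Hanoi]
Visit Riga; enqueue Dubai → queue [Lima, Porto, Paris, Milan, Seoul, Delhi, Accra, Manila, Hanoi, Dubai]
Visit Lima → queue [Porto, Paris, Milan, Seoul, Delhi, Accra, Manila, Hanoi, Dubai]
Visit Porto → queue [Paris, Milan, Seoul, Delhi, Accra, Manila, Hanoi, Dubai]
Visit Paris → queue [Milan, Seoul, Delhi, Accra, Manila, Hanoi, Dubai]
Visit Milan → queue [Seoul, Delhi, Accra, Manila, Hanoi, Dubai]
Visit Seoul → queue [Delhi, Accra, Manila, Hanoi, Dubai]
Visit Delhi → queue [Accra, Manila, Hanoi, Dubai]
Visit Accra → queue [Manila, Hanoi, Dubai]
Visit Manila → queue [Hanoi, Dubai]
Visit Hanoi → queue [Dubai]
Visit Dubai → queue []

Visit order: Quito, Sofia, Perth, Doha, Cairo, Tunis, Riga, Lima, Porto, Paris, Milan, Seoul, Delhi, Accra, Manila, Hanoi, Dubai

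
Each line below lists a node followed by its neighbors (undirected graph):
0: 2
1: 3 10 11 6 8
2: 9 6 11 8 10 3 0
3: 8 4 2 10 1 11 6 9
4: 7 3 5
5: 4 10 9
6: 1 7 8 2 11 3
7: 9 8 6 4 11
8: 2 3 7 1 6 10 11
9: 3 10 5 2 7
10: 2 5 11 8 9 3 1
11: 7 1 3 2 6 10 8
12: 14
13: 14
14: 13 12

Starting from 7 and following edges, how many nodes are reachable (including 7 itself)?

BFS from 7 visits: 7, 9, 8, 6, 4, 11, 3, 10, 5, 2, 1, 0
Reachable nodes: 12 of 15 total.

12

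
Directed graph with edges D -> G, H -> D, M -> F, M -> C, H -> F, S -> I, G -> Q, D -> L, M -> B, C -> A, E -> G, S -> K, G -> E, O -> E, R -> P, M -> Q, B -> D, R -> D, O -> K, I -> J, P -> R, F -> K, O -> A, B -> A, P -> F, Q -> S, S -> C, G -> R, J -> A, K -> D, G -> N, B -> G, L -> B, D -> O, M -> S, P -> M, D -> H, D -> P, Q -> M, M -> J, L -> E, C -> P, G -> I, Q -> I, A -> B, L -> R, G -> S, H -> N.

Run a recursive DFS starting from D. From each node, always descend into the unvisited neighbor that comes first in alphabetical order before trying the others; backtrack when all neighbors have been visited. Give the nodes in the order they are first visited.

D, G, E, I, J, A, B, N, Q, M, C, P, F, K, R, S, H, L, O

Visit D
D → G
G → E
G → I
I → J
J → A
A → B
G → N
G → Q
Q → M
M → C
C → P
P → F
F → K
P → R
M → S
D → H
D → L
D → O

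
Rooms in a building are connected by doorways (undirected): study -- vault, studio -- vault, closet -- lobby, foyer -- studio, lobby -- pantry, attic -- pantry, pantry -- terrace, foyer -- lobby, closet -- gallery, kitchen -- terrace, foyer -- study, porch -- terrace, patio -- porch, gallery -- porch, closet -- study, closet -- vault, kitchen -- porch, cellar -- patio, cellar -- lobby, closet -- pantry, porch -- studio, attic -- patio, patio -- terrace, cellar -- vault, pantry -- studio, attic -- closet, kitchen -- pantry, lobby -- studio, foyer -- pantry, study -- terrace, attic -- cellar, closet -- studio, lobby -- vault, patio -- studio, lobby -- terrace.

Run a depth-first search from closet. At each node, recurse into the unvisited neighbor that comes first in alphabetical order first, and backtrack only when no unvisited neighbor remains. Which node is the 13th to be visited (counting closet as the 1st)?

study

Visit closet
closet → attic
attic → cellar
cellar → lobby
lobby → foyer
foyer → pantry
pantry → kitchen
kitchen → porch
porch → gallery
porch → patio
patio → studio
studio → vault
vault → study
study → terrace

Visit order: closet, attic, cellar, lobby, foyer, pantry, kitchen, porch, gallery, patio, studio, vault, study, terrace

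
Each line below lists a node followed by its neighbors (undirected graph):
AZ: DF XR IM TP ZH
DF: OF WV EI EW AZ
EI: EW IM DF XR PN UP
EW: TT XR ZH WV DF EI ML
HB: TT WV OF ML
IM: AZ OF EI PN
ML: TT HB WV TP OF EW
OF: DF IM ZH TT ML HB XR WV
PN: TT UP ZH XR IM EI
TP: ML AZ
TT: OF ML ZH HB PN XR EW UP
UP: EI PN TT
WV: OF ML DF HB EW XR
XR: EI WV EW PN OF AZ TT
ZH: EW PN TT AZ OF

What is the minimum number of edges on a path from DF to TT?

Level 0: DF
Level 1: AZ, EI, EW, OF, WV
Level 2: HB, IM, ML, PN, TP, TT, UP, XR, ZH
TT first appears at level 2.

2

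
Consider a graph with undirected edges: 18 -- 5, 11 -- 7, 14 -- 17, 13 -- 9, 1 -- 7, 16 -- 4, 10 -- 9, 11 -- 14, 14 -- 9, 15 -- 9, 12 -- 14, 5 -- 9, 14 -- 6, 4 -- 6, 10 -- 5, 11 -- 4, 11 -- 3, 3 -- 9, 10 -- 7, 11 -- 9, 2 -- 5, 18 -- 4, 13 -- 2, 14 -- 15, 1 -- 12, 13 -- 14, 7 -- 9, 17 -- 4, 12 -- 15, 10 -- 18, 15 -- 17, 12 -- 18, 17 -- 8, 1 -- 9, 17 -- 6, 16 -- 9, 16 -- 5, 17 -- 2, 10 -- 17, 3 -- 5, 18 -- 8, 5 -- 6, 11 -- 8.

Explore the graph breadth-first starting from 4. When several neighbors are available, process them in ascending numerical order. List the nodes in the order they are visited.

Visit 4; enqueue 6, 11, 16, 17, 18 → queue [6, 11, 16, 17, 18]
Visit 6; enqueue 5, 14 → queue [11, 16, 17, 18, 5, 14]
Visit 11; enqueue 3, 7, 8, 9 → queue [16, 17, 18, 5, 14, 3, 7, 8, 9]
Visit 16 → queue [17, 18, 5, 14, 3, 7, 8, 9]
Visit 17; enqueue 2, 10, 15 → queue [18, 5, 14, 3, 7, 8, 9, 2, 10, 15]
Visit 18; enqueue 12 → queue [5, 14, 3, 7, 8, 9, 2, 10, 15, 12]
Visit 5 → queue [14, 3, 7, 8, 9, 2, 10, 15, 12]
Visit 14; enqueue 13 → queue [3, 7, 8, 9, 2, 10, 15, 12, 13]
Visit 3 → queue [7, 8, 9, 2, 10, 15, 12, 13]
Visit 7; enqueue 1 → queue [8, 9, 2, 10, 15, 12, 13, 1]
Visit 8 → queue [9, 2, 10, 15, 12, 13, 1]
Visit 9 → queue [2, 10, 15, 12, 13, 1]
Visit 2 → queue [10, 15, 12, 13, 1]
Visit 10 → queue [15, 12, 13, 1]
Visit 15 → queue [12, 13, 1]
Visit 12 → queue [13, 1]
Visit 13 → queue [1]
Visit 1 → queue []

4, 6, 11, 16, 17, 18, 5, 14, 3, 7, 8, 9, 2, 10, 15, 12, 13, 1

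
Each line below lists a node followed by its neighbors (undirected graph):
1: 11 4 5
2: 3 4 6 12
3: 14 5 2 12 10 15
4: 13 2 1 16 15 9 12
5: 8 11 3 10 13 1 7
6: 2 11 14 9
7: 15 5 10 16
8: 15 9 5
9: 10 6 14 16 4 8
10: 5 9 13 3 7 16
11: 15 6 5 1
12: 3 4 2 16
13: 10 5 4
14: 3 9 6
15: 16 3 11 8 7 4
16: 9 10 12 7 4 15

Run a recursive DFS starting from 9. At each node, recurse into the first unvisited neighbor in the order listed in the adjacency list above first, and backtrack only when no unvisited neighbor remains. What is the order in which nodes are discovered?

Visit 9
9 → 10
10 → 5
5 → 8
8 → 15
15 → 16
16 → 12
12 → 3
3 → 14
14 → 6
6 → 2
2 → 4
4 → 13
4 → 1
1 → 11
16 → 7

9 → 10 → 5 → 8 → 15 → 16 → 12 → 3 → 14 → 6 → 2 → 4 → 13 → 1 → 11 → 7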